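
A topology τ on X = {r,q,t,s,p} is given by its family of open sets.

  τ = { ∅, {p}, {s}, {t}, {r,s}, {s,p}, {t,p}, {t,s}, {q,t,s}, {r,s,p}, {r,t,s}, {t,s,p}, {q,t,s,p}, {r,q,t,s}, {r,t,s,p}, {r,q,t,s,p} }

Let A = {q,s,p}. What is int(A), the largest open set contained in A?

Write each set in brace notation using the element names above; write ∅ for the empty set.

{s,p}

opens ⊆ A: ∅, {p}, {s}, {s,p}; union → int = {s,p}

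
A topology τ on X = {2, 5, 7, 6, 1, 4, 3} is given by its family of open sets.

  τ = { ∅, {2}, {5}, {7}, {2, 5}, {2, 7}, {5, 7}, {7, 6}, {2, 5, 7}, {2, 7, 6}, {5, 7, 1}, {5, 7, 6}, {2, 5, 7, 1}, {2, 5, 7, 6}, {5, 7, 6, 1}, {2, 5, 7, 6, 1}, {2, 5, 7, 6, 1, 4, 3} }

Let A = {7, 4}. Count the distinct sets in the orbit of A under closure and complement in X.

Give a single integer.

8

closure: X∖int(X∖A) = X∖{2, 5} = {7, 6, 1, 4, 3}
Let k=closure and c=complement:
  1. A     = {7, 4}
  2. kA    = {7, 6, 1, 4, 3}
  3. cA    = {2, 5, 6, 1, 3}
  4. ckA   = {2, 5}
  5. kcA   = {2, 5, 6, 1, 4, 3}
  6. kckA  = {2, 5, 1, 4, 3}
  7. ckcA  = {7}
  8. ckckA = {7, 6}
— saturated at 8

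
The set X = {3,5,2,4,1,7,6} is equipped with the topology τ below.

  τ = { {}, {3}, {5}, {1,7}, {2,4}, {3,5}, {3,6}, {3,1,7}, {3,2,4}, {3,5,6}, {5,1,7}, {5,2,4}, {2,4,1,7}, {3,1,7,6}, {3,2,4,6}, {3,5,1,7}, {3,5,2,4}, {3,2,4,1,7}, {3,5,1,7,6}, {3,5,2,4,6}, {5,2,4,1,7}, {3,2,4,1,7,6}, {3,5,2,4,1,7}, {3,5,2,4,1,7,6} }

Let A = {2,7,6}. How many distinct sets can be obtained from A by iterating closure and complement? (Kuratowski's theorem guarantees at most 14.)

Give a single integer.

closure: X∖int(X∖A) = X∖{3,5} = {2,4,1,7,6}
Let k=closure and c=complement:
  1. A     = {2,7,6}
  2. kA    = {2,4,1,7,6}
  3. cA    = {3,5,4,1}
  4. ckA   = {3,5}
  5. kcA   = {3,5,2,4,1,7,6}
  6. kckA  = {3,5,6}
  7. ckcA  = {}
  8. ckckA = {2,4,1,7}
— saturated at 8

8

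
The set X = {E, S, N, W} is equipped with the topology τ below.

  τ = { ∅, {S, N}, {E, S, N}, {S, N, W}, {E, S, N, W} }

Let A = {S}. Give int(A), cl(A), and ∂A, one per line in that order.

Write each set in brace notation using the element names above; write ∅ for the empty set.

interior: largest open inside A is ∅ (from ∅)
cl via duality: int({E, N, W}) = ∅, so X∖∅ = {E, S, N, W}
cl∖int = {E, S, N, W}

int(A) = ∅
cl(A)  = {E, S, N, W}
∂A     = {E, S, N, W}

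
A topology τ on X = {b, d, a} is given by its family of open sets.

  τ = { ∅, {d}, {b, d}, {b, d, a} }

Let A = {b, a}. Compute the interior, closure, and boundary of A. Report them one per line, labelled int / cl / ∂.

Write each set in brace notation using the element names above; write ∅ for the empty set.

int(A) = ∅
cl(A)  = {b, a}
∂A     = {b, a}

open subsets of A: ∅; so int(A) = ∅
closure: X∖int(X∖A) = X∖{d} = {b, a}
∂A = {b, a} minus ∅ = {b, a}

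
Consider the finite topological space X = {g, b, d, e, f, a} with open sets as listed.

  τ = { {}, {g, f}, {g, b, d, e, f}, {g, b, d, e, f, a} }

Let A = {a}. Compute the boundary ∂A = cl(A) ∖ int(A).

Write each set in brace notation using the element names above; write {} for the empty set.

{a}

U open, U⊆A: {}. int(A) = ⋃ = {}
X∖A={g, b, d, e, f}, int(X∖A)={g, b, d, e, f}, hence cl(A)={a}
∂A: remove int from cl → {a}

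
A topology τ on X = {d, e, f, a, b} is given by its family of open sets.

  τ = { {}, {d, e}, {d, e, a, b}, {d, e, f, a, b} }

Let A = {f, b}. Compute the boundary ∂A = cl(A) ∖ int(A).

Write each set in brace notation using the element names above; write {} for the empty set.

interior: largest open inside A is {} (from {})
cl via duality: int({d, e, a}) = {d, e}, so X∖{d, e} = {f, a, b}
cl∖int = {f, a, b}

{f, a, b}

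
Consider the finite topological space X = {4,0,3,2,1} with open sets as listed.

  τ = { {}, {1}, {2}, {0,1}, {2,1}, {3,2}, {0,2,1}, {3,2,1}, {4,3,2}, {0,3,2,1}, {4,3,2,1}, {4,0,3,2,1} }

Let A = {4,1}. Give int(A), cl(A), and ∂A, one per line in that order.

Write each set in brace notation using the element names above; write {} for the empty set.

int(A) = {1}
cl(A)  = {4,0,1}
∂A     = {4,0}

opens ⊆ A: {}, {1}; union → int = {1}
complement {0,3,2}; its interior {3,2}; cl(A) = X∖{3,2} = {4,0,1}
boundary = {4,0,1} ∖ {1} = {4,0}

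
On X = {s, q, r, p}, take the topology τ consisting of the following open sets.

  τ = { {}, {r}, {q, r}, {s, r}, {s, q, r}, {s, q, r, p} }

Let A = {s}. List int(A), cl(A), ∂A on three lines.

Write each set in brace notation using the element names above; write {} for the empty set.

int(A) = {}
cl(A)  = {s, p}
∂A     = {s, p}

U open, U⊆A: {}. int(A) = ⋃ = {}
X∖A={q, r, p}, int(X∖A)={q, r}, hence cl(A)={s, p}
∂A: remove int from cl → {s, p}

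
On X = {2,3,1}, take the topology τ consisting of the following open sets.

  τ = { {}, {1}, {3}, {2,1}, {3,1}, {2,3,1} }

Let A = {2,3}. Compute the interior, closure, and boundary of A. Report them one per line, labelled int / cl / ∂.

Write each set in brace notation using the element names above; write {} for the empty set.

int(A) = {3}
cl(A)  = {2,3}
∂A     = {2}

interior: largest open inside A is {3} (from {}, {3})
cl via duality: int({1}) = {1}, so X∖{1} = {2,3}
cl∖int = {2}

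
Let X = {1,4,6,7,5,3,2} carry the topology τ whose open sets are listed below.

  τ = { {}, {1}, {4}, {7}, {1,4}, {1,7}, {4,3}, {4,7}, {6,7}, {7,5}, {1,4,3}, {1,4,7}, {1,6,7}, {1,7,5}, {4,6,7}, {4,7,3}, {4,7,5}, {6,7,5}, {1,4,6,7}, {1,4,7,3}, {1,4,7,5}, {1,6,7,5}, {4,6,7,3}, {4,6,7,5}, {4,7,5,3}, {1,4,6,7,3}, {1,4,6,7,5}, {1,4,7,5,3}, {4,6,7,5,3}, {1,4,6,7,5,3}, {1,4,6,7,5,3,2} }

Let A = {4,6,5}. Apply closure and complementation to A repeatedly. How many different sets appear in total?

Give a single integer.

10

complement {1,7,3,2}; its interior {1,7}; cl(A) = X∖{1,7} = {4,6,5,3,2}
With k = closure, c = complement:
  1. A     = {4,6,5}
  2. kA    = {4,6,5,3,2}
  3. cA    = {1,7,3,2}
  4. ckA   = {1,7}
  5. kcA   = {1,6,7,5,3,2}
  6. kckA  = {1,6,7,5,2}
  7. ckcA  = {4}
  8. ckckA = {4,3}
  9. kckcA = {4,3,2}
  10. ckckcA = {1,6,7,5}
k, c of each give nothing new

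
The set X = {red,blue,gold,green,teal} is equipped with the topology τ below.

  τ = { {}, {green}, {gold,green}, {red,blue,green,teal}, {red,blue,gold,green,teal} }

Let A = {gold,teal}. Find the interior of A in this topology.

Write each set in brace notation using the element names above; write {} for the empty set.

interior: largest open inside A is {} (from {})

{}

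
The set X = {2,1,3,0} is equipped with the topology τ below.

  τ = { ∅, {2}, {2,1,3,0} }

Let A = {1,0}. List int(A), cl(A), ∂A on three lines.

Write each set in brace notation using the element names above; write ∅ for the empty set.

interior: largest open inside A is ∅ (from ∅)
cl via duality: int({2,3}) = {2}, so X∖{2} = {1,3,0}
cl∖int = {1,3,0}

int(A) = ∅
cl(A)  = {1,3,0}
∂A     = {1,3,0}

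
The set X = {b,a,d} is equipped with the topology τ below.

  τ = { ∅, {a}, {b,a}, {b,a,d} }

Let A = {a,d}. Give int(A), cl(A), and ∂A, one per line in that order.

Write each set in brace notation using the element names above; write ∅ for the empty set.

U open, U⊆A: ∅, {a}. int(A) = ⋃ = {a}
X∖A={b}, int(X∖A)=∅, hence cl(A)={b,a,d}
∂A: remove int from cl → {b,d}

int(A) = {a}
cl(A)  = {b,a,d}
∂A     = {b,d}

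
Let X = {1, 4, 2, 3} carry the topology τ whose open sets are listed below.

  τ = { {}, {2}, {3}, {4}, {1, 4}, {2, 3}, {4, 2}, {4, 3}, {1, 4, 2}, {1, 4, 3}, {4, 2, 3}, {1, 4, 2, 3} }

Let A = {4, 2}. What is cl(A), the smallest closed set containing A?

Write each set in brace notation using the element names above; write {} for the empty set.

closure: X∖int(X∖A) = X∖{3} = {1, 4, 2}

{1, 4, 2}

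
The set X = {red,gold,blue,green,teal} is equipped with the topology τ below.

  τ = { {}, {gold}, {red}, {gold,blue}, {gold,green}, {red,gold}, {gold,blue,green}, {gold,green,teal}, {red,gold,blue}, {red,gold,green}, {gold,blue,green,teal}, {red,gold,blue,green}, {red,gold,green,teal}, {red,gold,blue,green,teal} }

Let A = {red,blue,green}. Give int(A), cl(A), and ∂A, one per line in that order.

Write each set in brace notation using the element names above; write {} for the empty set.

int(A) = {red}
cl(A)  = {red,blue,green,teal}
∂A     = {blue,green,teal}

U open, U⊆A: {}, {red}. int(A) = ⋃ = {red}
X∖A={gold,teal}, int(X∖A)={gold}, hence cl(A)={red,blue,green,teal}
∂A: remove int from cl → {blue,green,teal}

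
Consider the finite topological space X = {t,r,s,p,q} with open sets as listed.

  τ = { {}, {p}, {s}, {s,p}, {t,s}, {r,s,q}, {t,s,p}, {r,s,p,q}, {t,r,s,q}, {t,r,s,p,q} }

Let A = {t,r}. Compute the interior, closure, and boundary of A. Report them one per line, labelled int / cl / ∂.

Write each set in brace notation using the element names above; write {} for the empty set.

U open, U⊆A: {}. int(A) = ⋃ = {}
X∖A={s,p,q}, int(X∖A)={s,p}, hence cl(A)={t,r,q}
∂A: remove int from cl → {t,r,q}

int(A) = {}
cl(A)  = {t,r,q}
∂A     = {t,r,q}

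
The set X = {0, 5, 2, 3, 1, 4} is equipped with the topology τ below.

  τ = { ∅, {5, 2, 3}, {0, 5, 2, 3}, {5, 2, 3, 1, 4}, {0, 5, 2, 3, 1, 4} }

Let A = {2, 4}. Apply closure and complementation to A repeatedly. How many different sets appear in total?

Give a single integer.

complement {0, 5, 3, 1}; its interior ∅; cl(A) = X∖∅ = {0, 5, 2, 3, 1, 4}
With k = closure, c = complement:
  1. A     = {2, 4}
  2. kA    = {0, 5, 2, 3, 1, 4}
  3. cA    = {0, 5, 3, 1}
  4. ckA   = ∅
k, c of each give nothing new

4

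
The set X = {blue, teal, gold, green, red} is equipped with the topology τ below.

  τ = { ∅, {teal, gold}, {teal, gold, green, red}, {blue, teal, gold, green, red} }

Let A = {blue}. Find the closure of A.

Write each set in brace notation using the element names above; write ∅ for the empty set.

X∖A={teal, gold, green, red}, int(X∖A)={teal, gold, green, red}, hence cl(A)={blue}

{blue}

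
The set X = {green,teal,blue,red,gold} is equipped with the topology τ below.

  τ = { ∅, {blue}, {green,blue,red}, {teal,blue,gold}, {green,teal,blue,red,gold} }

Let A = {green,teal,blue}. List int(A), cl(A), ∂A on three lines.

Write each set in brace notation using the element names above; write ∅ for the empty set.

int(A) = {blue}
cl(A)  = {green,teal,blue,red,gold}
∂A     = {green,teal,red,gold}

interior: largest open inside A is {blue} (from ∅, {blue})
cl via duality: int({red,gold}) = ∅, so X∖∅ = {green,teal,blue,red,gold}
cl∖int = {green,teal,red,gold}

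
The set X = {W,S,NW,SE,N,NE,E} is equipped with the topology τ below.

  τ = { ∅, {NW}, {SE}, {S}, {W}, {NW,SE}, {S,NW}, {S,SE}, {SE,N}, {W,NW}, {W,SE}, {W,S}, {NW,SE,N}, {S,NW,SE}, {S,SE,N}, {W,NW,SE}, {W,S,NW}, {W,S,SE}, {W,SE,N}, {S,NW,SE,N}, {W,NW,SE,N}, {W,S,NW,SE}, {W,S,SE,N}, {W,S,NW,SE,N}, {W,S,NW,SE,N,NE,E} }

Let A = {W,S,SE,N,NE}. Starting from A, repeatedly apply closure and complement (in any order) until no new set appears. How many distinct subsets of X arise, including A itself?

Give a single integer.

cl via duality: int({NW,E}) = {NW}, so X∖{NW} = {W,S,SE,N,NE,E}
Write k for closure, c for complement:
  1. A     = {W,S,SE,N,NE}
  2. kA    = {W,S,SE,N,NE,E}
  3. cA    = {NW,E}
  4. ckA   = {NW}
  5. kcA   = {NW,NE,E}
  6. ckcA  = {W,S,SE,N}
applying k or c yields no new set

6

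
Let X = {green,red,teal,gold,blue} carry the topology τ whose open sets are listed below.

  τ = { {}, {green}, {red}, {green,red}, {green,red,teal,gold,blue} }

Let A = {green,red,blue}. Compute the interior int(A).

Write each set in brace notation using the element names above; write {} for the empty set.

opens ⊆ A: {}, {red}, {green}, {green,red}; union → int = {green,red}

{green,red}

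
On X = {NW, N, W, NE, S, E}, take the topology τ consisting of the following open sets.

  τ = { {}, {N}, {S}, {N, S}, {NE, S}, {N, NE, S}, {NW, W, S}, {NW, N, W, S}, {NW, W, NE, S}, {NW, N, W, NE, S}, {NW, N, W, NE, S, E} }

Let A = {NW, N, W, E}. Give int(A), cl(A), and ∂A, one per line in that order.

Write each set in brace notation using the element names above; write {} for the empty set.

int(A) = {N}
cl(A)  = {NW, N, W, E}
∂A     = {NW, W, E}

interior: largest open inside A is {N} (from {}, {N})
cl via duality: int({NE, S}) = {NE, S}, so X∖{NE, S} = {NW, N, W, E}
cl∖int = {NW, W, E}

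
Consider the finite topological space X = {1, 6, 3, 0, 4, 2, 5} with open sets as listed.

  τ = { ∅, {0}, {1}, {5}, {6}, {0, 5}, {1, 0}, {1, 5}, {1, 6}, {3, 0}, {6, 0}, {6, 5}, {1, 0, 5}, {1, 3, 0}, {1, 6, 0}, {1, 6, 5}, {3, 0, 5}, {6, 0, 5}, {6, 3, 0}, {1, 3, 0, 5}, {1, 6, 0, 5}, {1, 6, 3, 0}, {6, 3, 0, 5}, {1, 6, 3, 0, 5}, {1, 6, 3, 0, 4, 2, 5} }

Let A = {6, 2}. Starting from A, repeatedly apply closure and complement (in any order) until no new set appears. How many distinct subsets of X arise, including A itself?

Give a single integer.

6

X∖A={1, 3, 0, 4, 5}, int(X∖A)={1, 3, 0, 5}, hence cl(A)={6, 4, 2}
Orbit (k=closure, c=complement):
  1. A     = {6, 2}
  2. kA    = {6, 4, 2}
  3. cA    = {1, 3, 0, 4, 5}
  4. ckA   = {1, 3, 0, 5}
  5. kcA   = {1, 3, 0, 4, 2, 5}
  6. ckcA  = {6}
(closed under both — stop)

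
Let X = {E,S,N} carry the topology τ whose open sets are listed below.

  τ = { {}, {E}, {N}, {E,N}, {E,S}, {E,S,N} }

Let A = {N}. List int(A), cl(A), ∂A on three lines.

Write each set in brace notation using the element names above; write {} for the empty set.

int(A) = {N}
cl(A)  = {N}
∂A     = {}

U open, U⊆A: {}, {N}. int(A) = ⋃ = {N}
X∖A={E,S}, int(X∖A)={E,S}, hence cl(A)={N}
∂A: remove int from cl → {}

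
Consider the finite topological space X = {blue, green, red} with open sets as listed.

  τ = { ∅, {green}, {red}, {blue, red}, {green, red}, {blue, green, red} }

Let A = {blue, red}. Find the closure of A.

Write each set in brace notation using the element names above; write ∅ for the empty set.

closure: X∖int(X∖A) = X∖{green} = {blue, red}

{blue, red}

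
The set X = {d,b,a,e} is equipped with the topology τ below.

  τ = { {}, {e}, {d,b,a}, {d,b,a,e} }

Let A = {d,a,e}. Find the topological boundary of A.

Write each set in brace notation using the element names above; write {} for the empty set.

opens ⊆ A: {}, {e}; union → int = {e}
complement {b}; its interior {}; cl(A) = X∖{} = {d,b,a,e}
boundary = {d,b,a,e} ∖ {e} = {d,b,a}

{d,b,a}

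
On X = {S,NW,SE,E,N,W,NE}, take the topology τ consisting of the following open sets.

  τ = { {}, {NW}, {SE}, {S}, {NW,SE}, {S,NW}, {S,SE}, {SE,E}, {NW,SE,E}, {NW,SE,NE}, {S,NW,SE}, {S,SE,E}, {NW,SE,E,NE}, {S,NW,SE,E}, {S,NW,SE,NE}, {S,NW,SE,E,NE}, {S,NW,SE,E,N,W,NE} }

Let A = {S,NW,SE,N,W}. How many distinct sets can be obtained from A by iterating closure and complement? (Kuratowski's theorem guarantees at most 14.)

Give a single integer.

6

X∖A={E,NE}, int(X∖A)={}, hence cl(A)={S,NW,SE,E,N,W,NE}
Orbit (k=closure, c=complement):
  1. A     = {S,NW,SE,N,W}
  2. kA    = {S,NW,SE,E,N,W,NE}
  3. cA    = {E,NE}
  4. ckA   = {}
  5. kcA   = {E,N,W,NE}
  6. ckcA  = {S,NW,SE}
(closed under both — stop)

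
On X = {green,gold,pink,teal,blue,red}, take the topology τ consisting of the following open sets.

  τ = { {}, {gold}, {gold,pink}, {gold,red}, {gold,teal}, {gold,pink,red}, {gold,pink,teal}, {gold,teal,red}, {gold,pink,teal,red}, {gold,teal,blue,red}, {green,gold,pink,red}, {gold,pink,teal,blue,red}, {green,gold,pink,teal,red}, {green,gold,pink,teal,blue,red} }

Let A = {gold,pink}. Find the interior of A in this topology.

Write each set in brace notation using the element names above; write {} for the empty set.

open subsets of A: {}, {gold}, {gold,pink}; so int(A) = {gold,pink}

{gold,pink}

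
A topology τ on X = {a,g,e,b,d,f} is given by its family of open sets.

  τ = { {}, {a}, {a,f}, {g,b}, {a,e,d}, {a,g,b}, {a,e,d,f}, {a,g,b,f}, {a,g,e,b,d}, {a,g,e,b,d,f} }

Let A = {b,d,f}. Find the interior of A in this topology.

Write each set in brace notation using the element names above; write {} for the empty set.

opens ⊆ A: {}; union → int = {}

{}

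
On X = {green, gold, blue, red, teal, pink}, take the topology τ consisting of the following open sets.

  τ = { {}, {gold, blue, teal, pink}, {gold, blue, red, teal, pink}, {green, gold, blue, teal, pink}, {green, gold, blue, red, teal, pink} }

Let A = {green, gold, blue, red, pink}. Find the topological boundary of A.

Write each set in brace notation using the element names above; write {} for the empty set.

open subsets of A: {}; so int(A) = {}
closure: X∖int(X∖A) = X∖{} = {green, gold, blue, red, teal, pink}
∂A = {green, gold, blue, red, teal, pink} minus {} = {green, gold, blue, red, teal, pink}

{green, gold, blue, red, teal, pink}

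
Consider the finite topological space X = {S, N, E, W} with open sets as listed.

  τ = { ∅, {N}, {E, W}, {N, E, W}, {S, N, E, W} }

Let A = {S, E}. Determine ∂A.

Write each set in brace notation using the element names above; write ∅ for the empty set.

{S, E, W}

opens ⊆ A: ∅; union → int = ∅
complement {N, W}; its interior {N}; cl(A) = X∖{N} = {S, E, W}
boundary = {S, E, W} ∖ ∅ = {S, E, W}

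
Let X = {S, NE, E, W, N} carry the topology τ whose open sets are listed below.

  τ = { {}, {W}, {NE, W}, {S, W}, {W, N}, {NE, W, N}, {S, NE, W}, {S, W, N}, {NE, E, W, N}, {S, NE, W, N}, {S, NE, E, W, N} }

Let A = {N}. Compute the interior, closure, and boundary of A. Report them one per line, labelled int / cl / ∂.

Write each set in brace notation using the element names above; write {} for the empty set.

int(A) = {}
cl(A)  = {E, N}
∂A     = {E, N}

U open, U⊆A: {}. int(A) = ⋃ = {}
X∖A={S, NE, E, W}, int(X∖A)={S, NE, W}, hence cl(A)={E, N}
∂A: remove int from cl → {E, N}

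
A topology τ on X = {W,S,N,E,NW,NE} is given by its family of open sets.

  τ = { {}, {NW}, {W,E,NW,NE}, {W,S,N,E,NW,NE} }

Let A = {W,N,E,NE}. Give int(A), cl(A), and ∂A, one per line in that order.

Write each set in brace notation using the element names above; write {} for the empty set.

interior: largest open inside A is {} (from {})
cl via duality: int({S,NW}) = {NW}, so X∖{NW} = {W,S,N,E,NE}
cl∖int = {W,S,N,E,NE}

int(A) = {}
cl(A)  = {W,S,N,E,NE}
∂A     = {W,S,N,E,NE}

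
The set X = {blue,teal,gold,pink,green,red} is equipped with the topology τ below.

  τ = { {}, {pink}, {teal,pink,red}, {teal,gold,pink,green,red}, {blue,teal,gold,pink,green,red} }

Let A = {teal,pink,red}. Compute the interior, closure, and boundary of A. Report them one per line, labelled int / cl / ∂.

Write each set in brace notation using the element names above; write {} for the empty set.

U open, U⊆A: {}, {pink}, {teal,pink,red}. int(A) = ⋃ = {teal,pink,red}
X∖A={blue,gold,green}, int(X∖A)={}, hence cl(A)={blue,teal,gold,pink,green,red}
∂A: remove int from cl → {blue,gold,green}

int(A) = {teal,pink,red}
cl(A)  = {blue,teal,gold,pink,green,red}
∂A     = {blue,gold,green}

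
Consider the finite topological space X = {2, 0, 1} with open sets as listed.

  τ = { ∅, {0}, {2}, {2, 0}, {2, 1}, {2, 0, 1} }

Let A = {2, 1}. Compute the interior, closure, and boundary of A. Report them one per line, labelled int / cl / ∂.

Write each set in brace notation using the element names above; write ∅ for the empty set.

interior: largest open inside A is {2, 1} (from ∅, {2}, {2, 1})
cl via duality: int({0}) = {0}, so X∖{0} = {2, 1}
cl∖int = ∅

int(A) = {2, 1}
cl(A)  = {2, 1}
∂A     = ∅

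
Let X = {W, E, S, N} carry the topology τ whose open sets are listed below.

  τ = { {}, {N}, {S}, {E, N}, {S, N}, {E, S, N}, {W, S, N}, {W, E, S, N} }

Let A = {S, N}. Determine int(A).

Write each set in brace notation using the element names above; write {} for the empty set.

interior: largest open inside A is {S, N} (from {}, {S}, {N}, {S, N})

{S, N}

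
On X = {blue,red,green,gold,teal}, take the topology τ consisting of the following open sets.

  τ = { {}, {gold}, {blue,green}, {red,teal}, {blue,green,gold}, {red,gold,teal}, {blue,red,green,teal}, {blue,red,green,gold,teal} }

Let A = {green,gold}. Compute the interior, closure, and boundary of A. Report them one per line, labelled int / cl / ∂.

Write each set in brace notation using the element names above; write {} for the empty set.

opens ⊆ A: {}, {gold}; union → int = {gold}
complement {blue,red,teal}; its interior {red,teal}; cl(A) = X∖{red,teal} = {blue,green,gold}
boundary = {blue,green,gold} ∖ {gold} = {blue,green}

int(A) = {gold}
cl(A)  = {blue,green,gold}
∂A     = {blue,green}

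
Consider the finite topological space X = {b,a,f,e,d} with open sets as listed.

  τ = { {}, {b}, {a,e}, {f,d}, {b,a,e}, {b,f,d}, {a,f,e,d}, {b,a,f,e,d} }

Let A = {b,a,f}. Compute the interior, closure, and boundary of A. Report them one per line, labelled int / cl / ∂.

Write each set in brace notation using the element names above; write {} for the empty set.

int(A) = {b}
cl(A)  = {b,a,f,e,d}
∂A     = {a,f,e,d}

opens ⊆ A: {}, {b}; union → int = {b}
complement {e,d}; its interior {}; cl(A) = X∖{} = {b,a,f,e,d}
boundary = {b,a,f,e,d} ∖ {b} = {a,f,e,d}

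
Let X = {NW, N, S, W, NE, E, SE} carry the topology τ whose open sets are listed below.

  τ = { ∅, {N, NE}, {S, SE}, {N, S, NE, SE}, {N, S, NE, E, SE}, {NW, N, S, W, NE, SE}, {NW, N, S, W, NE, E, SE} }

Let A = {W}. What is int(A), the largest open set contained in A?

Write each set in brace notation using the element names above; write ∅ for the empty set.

opens ⊆ A: ∅; union → int = ∅

∅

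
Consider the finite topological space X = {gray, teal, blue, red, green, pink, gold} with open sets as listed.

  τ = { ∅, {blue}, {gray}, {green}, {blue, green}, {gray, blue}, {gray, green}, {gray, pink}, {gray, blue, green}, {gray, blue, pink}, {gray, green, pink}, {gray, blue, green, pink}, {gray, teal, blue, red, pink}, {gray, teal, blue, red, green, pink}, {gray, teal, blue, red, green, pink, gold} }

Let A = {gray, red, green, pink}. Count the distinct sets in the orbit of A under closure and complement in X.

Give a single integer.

6

cl via duality: int({teal, blue, gold}) = {blue}, so X∖{blue} = {gray, teal, red, green, pink, gold}
Write k for closure, c for complement:
  1. A     = {gray, red, green, pink}
  2. kA    = {gray, teal, red, green, pink, gold}
  3. cA    = {teal, blue, gold}
  4. ckA   = {blue}
  5. kcA   = {teal, blue, red, gold}
  6. ckcA  = {gray, green, pink}
applying k or c yields no new set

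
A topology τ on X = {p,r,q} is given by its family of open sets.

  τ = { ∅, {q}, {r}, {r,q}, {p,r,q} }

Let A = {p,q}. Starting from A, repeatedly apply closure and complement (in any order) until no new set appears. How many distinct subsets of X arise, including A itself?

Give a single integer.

4

closure: X∖int(X∖A) = X∖{r} = {p,q}
Let k=closure and c=complement:
  1. A     = {p,q}
  2. cA    = {r}
  3. kcA   = {p,r}
  4. ckcA  = {q}
— saturated at 4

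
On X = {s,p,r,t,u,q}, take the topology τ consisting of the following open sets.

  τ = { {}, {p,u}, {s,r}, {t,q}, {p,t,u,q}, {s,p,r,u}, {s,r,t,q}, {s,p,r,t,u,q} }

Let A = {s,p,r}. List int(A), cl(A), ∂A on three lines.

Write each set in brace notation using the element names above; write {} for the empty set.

int(A) = {s,r}
cl(A)  = {s,p,r,u}
∂A     = {p,u}

interior: largest open inside A is {s,r} (from {}, {s,r})
cl via duality: int({t,u,q}) = {t,q}, so X∖{t,q} = {s,p,r,u}
cl∖int = {p,u}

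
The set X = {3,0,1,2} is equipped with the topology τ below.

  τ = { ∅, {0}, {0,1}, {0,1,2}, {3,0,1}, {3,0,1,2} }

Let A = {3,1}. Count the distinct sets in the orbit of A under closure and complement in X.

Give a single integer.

cl via duality: int({0,2}) = {0}, so X∖{0} = {3,1,2}
Write k for closure, c for complement:
  1. A     = {3,1}
  2. kA    = {3,1,2}
  3. cA    = {0,2}
  4. ckA   = {0}
  5. kcA   = {3,0,1,2}
  6. ckcA  = ∅
applying k or c yields no new set

6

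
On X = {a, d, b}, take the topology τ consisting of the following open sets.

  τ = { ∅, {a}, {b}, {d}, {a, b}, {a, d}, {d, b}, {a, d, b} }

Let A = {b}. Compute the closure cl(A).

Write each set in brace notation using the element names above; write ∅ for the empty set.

X∖A={a, d}, int(X∖A)={a, d}, hence cl(A)={b}

{b}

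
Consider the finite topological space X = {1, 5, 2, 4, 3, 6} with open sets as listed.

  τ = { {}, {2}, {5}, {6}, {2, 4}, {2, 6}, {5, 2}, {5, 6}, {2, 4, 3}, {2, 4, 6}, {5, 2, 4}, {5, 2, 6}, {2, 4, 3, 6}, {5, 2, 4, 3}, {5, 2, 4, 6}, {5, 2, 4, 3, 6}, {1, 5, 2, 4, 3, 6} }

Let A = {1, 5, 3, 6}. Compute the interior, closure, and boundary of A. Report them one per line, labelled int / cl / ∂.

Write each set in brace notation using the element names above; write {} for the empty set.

int(A) = {5, 6}
cl(A)  = {1, 5, 3, 6}
∂A     = {1, 3}

opens ⊆ A: {}, {6}, {5}, {5, 6}; union → int = {5, 6}
complement {2, 4}; its interior {2, 4}; cl(A) = X∖{2, 4} = {1, 5, 3, 6}
boundary = {1, 5, 3, 6} ∖ {5, 6} = {1, 3}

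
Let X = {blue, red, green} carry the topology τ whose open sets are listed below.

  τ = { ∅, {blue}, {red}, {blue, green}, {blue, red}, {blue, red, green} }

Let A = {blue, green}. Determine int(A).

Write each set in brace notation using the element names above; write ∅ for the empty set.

{blue, green}

opens ⊆ A: ∅, {blue}, {blue, green}; union → int = {blue, green}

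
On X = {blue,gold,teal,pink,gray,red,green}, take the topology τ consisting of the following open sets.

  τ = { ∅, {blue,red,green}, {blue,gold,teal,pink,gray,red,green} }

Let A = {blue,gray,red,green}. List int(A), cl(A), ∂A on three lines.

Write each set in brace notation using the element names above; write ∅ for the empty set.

interior: largest open inside A is {blue,red,green} (from ∅, {blue,red,green})
cl via duality: int({gold,teal,pink}) = ∅, so X∖∅ = {blue,gold,teal,pink,gray,red,green}
cl∖int = {gold,teal,pink,gray}

int(A) = {blue,red,green}
cl(A)  = {blue,gold,teal,pink,gray,red,green}
∂A     = {gold,teal,pink,gray}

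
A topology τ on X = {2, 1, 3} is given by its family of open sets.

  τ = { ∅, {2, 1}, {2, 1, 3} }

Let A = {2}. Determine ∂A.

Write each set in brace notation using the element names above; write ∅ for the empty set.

{2, 1, 3}

opens ⊆ A: ∅; union → int = ∅
complement {1, 3}; its interior ∅; cl(A) = X∖∅ = {2, 1, 3}
boundary = {2, 1, 3} ∖ ∅ = {2, 1, 3}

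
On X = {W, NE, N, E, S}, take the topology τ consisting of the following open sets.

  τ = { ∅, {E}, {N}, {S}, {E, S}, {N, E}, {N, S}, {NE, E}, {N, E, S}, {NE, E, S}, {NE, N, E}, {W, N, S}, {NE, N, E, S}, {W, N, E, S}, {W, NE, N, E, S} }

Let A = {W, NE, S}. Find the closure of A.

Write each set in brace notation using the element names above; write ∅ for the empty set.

{W, NE, S}

cl via duality: int({N, E}) = {N, E}, so X∖{N, E} = {W, NE, S}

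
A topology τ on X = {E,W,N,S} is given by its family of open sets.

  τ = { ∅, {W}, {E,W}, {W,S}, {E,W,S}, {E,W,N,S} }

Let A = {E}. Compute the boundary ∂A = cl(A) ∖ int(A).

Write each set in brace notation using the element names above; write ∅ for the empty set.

U open, U⊆A: ∅. int(A) = ⋃ = ∅
X∖A={W,N,S}, int(X∖A)={W,S}, hence cl(A)={E,N}
∂A: remove int from cl → {E,N}

{E,N}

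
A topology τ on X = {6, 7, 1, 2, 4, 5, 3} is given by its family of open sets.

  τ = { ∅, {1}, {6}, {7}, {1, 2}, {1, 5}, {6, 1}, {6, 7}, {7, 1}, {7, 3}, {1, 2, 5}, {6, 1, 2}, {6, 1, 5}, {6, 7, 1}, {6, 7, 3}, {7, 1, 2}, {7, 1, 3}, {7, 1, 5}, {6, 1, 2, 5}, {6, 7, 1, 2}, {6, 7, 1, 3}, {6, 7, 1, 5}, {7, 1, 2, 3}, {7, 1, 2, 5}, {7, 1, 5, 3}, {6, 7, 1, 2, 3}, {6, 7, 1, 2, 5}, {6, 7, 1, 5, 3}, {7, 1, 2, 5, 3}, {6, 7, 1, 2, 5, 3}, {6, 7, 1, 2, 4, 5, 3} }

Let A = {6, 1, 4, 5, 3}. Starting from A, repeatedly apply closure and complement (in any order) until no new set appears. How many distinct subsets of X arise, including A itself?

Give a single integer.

10

closure: X∖int(X∖A) = X∖{7} = {6, 1, 2, 4, 5, 3}
Let k=closure and c=complement:
  1. A     = {6, 1, 4, 5, 3}
  2. kA    = {6, 1, 2, 4, 5, 3}
  3. cA    = {7, 2}
  4. ckA   = {7}
  5. kcA   = {7, 2, 4, 3}
  6. kckA  = {7, 4, 3}
  7. ckcA  = {6, 1, 5}
  8. ckckA = {6, 1, 2, 5}
  9. kckcA = {6, 1, 2, 4, 5}
  10. ckckcA = {7, 3}
— saturated at 10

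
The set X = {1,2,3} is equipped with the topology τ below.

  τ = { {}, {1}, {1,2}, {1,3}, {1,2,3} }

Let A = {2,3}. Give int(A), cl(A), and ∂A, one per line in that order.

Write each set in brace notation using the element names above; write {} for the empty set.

U open, U⊆A: {}. int(A) = ⋃ = {}
X∖A={1}, int(X∖A)={1}, hence cl(A)={2,3}
∂A: remove int from cl → {2,3}

int(A) = {}
cl(A)  = {2,3}
∂A     = {2,3}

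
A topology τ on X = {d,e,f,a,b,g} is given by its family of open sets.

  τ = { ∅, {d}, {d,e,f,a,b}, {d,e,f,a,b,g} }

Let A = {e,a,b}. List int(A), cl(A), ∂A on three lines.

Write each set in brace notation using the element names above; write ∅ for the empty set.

interior: largest open inside A is ∅ (from ∅)
cl via duality: int({d,f,g}) = {d}, so X∖{d} = {e,f,a,b,g}
cl∖int = {e,f,a,b,g}

int(A) = ∅
cl(A)  = {e,f,a,b,g}
∂A     = {e,f,a,b,g}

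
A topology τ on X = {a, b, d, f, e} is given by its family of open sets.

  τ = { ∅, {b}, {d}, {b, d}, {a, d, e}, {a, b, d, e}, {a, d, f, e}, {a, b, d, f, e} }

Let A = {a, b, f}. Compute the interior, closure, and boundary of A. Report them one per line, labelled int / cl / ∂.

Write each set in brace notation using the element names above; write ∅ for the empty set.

open subsets of A: ∅, {b}; so int(A) = {b}
closure: X∖int(X∖A) = X∖{d} = {a, b, f, e}
∂A = {a, b, f, e} minus {b} = {a, f, e}

int(A) = {b}
cl(A)  = {a, b, f, e}
∂A     = {a, f, e}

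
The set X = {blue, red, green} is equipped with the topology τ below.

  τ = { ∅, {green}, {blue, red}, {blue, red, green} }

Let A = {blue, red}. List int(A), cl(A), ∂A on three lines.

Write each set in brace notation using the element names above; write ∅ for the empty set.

open subsets of A: ∅, {blue, red}; so int(A) = {blue, red}
closure: X∖int(X∖A) = X∖{green} = {blue, red}
∂A = {blue, red} minus {blue, red} = ∅

int(A) = {blue, red}
cl(A)  = {blue, red}
∂A     = ∅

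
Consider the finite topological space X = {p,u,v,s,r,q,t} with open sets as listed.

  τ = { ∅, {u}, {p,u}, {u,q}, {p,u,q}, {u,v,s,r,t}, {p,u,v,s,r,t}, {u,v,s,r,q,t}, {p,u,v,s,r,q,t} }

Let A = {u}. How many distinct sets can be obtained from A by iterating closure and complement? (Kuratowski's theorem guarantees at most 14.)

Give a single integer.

4

X∖A={p,v,s,r,q,t}, int(X∖A)=∅, hence cl(A)={p,u,v,s,r,q,t}
Orbit (k=closure, c=complement):
  1. A     = {u}
  2. kA    = {p,u,v,s,r,q,t}
  3. cA    = {p,v,s,r,q,t}
  4. ckA   = ∅
(closed under both — stop)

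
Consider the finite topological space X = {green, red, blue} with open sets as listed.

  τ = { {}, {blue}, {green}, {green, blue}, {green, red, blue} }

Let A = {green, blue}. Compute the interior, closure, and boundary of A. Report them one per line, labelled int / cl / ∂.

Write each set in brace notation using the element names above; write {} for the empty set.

interior: largest open inside A is {green, blue} (from {}, {blue}, {green}, {green, blue})
cl via duality: int({red}) = {}, so X∖{} = {green, red, blue}
cl∖int = {red}

int(A) = {green, blue}
cl(A)  = {green, red, blue}
∂A     = {red}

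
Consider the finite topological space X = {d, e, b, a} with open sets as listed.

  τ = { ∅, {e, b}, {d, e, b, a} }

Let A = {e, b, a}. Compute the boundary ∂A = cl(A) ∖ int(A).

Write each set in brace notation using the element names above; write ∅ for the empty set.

{d, a}

interior: largest open inside A is {e, b} (from ∅, {e, b})
cl via duality: int({d}) = ∅, so X∖∅ = {d, e, b, a}
cl∖int = {d, a}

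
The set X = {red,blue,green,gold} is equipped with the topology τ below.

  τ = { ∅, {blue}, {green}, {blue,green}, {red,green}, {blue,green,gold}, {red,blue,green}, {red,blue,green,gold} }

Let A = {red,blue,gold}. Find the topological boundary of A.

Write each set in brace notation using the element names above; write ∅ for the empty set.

{red,gold}

U open, U⊆A: ∅, {blue}. int(A) = ⋃ = {blue}
X∖A={green}, int(X∖A)={green}, hence cl(A)={red,blue,gold}
∂A: remove int from cl → {red,gold}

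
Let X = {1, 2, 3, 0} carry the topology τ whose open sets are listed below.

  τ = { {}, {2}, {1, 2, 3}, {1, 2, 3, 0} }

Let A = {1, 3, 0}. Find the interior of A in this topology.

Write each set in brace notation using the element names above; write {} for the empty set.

{}

U open, U⊆A: {}. int(A) = ⋃ = {}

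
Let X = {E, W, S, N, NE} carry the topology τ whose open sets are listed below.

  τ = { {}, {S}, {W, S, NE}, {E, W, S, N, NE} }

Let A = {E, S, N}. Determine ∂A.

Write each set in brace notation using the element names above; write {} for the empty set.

U open, U⊆A: {}, {S}. int(A) = ⋃ = {S}
X∖A={W, NE}, int(X∖A)={}, hence cl(A)={E, W, S, N, NE}
∂A: remove int from cl → {E, W, N, NE}

{E, W, N, NE}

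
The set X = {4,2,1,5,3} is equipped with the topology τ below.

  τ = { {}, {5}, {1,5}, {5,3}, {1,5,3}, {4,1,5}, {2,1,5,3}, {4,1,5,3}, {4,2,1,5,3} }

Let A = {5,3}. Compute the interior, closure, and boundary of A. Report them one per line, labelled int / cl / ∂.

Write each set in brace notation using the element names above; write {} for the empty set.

int(A) = {5,3}
cl(A)  = {4,2,1,5,3}
∂A     = {4,2,1}

opens ⊆ A: {}, {5}, {5,3}; union → int = {5,3}
complement {4,2,1}; its interior {}; cl(A) = X∖{} = {4,2,1,5,3}
boundary = {4,2,1,5,3} ∖ {5,3} = {4,2,1}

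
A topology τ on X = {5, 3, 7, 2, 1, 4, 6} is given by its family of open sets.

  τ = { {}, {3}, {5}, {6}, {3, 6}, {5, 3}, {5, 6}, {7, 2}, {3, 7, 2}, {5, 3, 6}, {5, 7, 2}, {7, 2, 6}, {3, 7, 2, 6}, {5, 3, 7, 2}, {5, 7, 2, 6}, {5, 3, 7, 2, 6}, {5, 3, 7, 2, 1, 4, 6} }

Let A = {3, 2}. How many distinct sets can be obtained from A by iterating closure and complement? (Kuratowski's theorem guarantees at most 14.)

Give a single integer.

10

closure: X∖int(X∖A) = X∖{5, 6} = {3, 7, 2, 1, 4}
Let k=closure and c=complement:
  1. A     = {3, 2}
  2. kA    = {3, 7, 2, 1, 4}
  3. cA    = {5, 7, 1, 4, 6}
  4. ckA   = {5, 6}
  5. kcA   = {5, 7, 2, 1, 4, 6}
  6. kckA  = {5, 1, 4, 6}
  7. ckcA  = {3}
  8. ckckA = {3, 7, 2}
  9. kckcA = {3, 1, 4}
  10. ckckcA = {5, 7, 2, 6}
— saturated at 10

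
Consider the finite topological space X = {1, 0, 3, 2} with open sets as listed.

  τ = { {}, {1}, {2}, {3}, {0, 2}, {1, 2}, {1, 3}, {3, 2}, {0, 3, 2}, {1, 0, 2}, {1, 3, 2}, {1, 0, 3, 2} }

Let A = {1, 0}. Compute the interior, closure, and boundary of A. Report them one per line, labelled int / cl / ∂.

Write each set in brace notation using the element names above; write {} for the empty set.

open subsets of A: {}, {1}; so int(A) = {1}
closure: X∖int(X∖A) = X∖{3, 2} = {1, 0}
∂A = {1, 0} minus {1} = {0}

int(A) = {1}
cl(A)  = {1, 0}
∂A     = {0}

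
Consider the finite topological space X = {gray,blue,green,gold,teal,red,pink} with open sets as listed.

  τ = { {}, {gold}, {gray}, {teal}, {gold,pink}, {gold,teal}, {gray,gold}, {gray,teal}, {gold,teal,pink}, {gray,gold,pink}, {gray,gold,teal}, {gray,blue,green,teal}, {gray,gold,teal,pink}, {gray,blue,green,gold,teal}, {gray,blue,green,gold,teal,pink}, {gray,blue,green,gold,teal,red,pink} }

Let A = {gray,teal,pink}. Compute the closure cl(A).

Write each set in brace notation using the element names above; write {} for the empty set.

cl via duality: int({blue,green,gold,red}) = {gold}, so X∖{gold} = {gray,blue,green,teal,red,pink}

{gray,blue,green,teal,red,pink}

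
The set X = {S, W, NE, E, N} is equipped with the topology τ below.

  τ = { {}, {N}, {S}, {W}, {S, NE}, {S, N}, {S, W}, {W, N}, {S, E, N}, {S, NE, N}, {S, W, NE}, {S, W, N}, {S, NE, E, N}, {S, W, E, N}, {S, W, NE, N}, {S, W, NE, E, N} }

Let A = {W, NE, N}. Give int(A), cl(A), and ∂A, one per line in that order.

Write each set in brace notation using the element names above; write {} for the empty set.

int(A) = {W, N}
cl(A)  = {W, NE, E, N}
∂A     = {NE, E}

open subsets of A: {}, {N}, {W}, {W, N}; so int(A) = {W, N}
closure: X∖int(X∖A) = X∖{S} = {W, NE, E, N}
∂A = {W, NE, E, N} minus {W, N} = {NE, E}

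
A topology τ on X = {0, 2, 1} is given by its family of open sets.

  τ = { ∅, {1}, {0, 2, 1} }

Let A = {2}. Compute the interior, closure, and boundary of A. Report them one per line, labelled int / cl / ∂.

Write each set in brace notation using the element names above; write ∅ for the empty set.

opens ⊆ A: ∅; union → int = ∅
complement {0, 1}; its interior {1}; cl(A) = X∖{1} = {0, 2}
boundary = {0, 2} ∖ ∅ = {0, 2}

int(A) = ∅
cl(A)  = {0, 2}
∂A     = {0, 2}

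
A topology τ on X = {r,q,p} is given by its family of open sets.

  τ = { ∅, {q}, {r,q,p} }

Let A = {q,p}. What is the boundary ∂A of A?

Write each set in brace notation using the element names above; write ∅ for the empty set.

{r,p}

open subsets of A: ∅, {q}; so int(A) = {q}
closure: X∖int(X∖A) = X∖∅ = {r,q,p}
∂A = {r,q,p} minus {q} = {r,p}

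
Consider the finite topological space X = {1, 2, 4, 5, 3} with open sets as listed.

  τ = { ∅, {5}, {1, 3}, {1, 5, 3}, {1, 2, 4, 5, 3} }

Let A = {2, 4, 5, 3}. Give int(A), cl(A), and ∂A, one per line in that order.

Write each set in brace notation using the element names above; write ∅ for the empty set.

int(A) = {5}
cl(A)  = {1, 2, 4, 5, 3}
∂A     = {1, 2, 4, 3}

open subsets of A: ∅, {5}; so int(A) = {5}
closure: X∖int(X∖A) = X∖∅ = {1, 2, 4, 5, 3}
∂A = {1, 2, 4, 5, 3} minus {5} = {1, 2, 4, 3}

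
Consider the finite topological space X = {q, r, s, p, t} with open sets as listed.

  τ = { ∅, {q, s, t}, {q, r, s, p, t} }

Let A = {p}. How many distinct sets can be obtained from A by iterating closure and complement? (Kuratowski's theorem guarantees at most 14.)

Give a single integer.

6

X∖A={q, r, s, t}, int(X∖A)={q, s, t}, hence cl(A)={r, p}
Orbit (k=closure, c=complement):
  1. A     = {p}
  2. kA    = {r, p}
  3. cA    = {q, r, s, t}
  4. ckA   = {q, s, t}
  5. kcA   = {q, r, s, p, t}
  6. ckcA  = ∅
(closed under both — stop)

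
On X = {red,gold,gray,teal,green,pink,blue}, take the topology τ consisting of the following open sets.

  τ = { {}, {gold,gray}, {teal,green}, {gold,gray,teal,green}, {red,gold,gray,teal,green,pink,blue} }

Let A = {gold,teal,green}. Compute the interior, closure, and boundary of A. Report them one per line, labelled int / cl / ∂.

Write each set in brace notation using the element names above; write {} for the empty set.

int(A) = {teal,green}
cl(A)  = {red,gold,gray,teal,green,pink,blue}
∂A     = {red,gold,gray,pink,blue}

interior: largest open inside A is {teal,green} (from {}, {teal,green})
cl via duality: int({red,gray,pink,blue}) = {}, so X∖{} = {red,gold,gray,teal,green,pink,blue}
cl∖int = {red,gold,gray,pink,blue}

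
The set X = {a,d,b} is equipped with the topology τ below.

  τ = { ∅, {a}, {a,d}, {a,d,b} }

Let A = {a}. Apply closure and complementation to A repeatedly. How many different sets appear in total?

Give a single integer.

4

X∖A={d,b}, int(X∖A)=∅, hence cl(A)={a,d,b}
Orbit (k=closure, c=complement):
  1. A     = {a}
  2. kA    = {a,d,b}
  3. cA    = {d,b}
  4. ckA   = ∅
(closed under both — stop)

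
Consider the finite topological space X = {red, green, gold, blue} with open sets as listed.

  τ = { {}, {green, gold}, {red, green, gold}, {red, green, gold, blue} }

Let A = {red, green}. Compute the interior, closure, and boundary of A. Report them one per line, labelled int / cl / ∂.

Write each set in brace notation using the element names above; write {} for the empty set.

interior: largest open inside A is {} (from {})
cl via duality: int({gold, blue}) = {}, so X∖{} = {red, green, gold, blue}
cl∖int = {red, green, gold, blue}

int(A) = {}
cl(A)  = {red, green, gold, blue}
∂A     = {red, green, gold, blue}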